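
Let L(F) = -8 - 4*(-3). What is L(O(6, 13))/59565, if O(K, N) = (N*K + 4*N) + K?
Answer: 4/59565 ≈ 6.7153e-5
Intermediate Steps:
O(K, N) = K + 4*N + K*N (O(K, N) = (K*N + 4*N) + K = (4*N + K*N) + K = K + 4*N + K*N)
L(F) = 4 (L(F) = -8 + 12 = 4)
L(O(6, 13))/59565 = 4/59565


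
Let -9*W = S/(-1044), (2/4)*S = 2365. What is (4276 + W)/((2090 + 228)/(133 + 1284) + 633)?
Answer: 28468965421/4224812742 ≈ 6.7385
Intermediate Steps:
S = 4730 (S = 2*2365 = 4730)
W = 2365/4698 (W = -4730/(9*(-1044)) = -4730*(-1)/(9*1044) = -1/9*(-2365/522) = 2365/4698 ≈ 0.50341)
(4276 + W)/((2090 + 228)/(133 + 1284) + 633) = (4276 + 2365/4698)/((2090 + 228)/(133 + 1284) + 633) = 20091013/(4698*(2318/1417 + 633)) = 20091013/(4698*(899279/1417)) = (20091013/4698)*(1417/899279) = 28468965421/4224812742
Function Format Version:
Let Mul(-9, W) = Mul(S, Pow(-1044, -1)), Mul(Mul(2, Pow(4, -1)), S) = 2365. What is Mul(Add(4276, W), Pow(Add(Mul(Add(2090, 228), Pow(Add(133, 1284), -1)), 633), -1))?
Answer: Rational(28468965421, 4224812742) ≈ 6.7385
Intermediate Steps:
S = 4730 (S = Mul(2, 2365) = 4730)
W = Rational(2365, 4698) (W = Mul(Rational(-1, 9), Mul(4730, Pow(-1044, -1))) = Mul(Rational(-1, 9), Mul(4730, Rational(-1, 1044))) = Mul(Rational(-1, 9), Rational(-2365, 522)) = Rational(2365, 4698) ≈ 0.50341)
Mul(Add(4276, W), Pow(Add(Mul(Add(2090, 228), Pow(Add(133, 1284), -1)), 633), -1)) = Mul(Add(4276, Rational(2365, 4698)), Pow(Add(Mul(Add(2090, 228), Pow(Add(133, 1284), -1)), 633), -1)) = Mul(Rational(20091013, 4698), Pow(Add(Mul(2318, Pow(1417, -1)), 633), -1)) = Mul(Rational(20091013, 4698), Pow(Add(Mul(2318, Rational(1, 1417)), 633), -1)) = Mul(Rational(20091013, 4698), Pow(Add(Rational(2318, 1417), 633), -1)) = Mul(Rational(20091013, 4698), Pow(Rational(899279, 1417), -1)) = Mul(Rational(20091013, 4698), Rational(1417, 899279)) = Rational(28468965421, 4224812742)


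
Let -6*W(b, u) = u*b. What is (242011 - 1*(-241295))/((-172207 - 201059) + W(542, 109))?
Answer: -1449918/1149337 ≈ -1.2615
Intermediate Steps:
W(b, u) = -b*u/6 (W(b, u) = -u*b/6 = -b*u/6)
(242011 - 1*(-241295))/((-172207 - 201059) + W(542, 109)) = (242011 - 1*(-241295))/((-172207 - 201059) - ⅙*542*109) = (242011 + 241295)/(-373266 - 29539/3) = 483306/(-1149337/3) = 483306*(-3/1149337) = -1449918/1149337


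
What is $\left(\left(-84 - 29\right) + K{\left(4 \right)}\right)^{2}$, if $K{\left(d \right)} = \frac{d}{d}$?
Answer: $12544$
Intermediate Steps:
$K{\left(d \right)} = 1$
$\left(\left(-84 - 29\right) + K{\left(4 \right)}\right)^{2} = \left(\left(-84 - 29\right) + 1\right)^{2} = \left(-113 + 1\right)^{2} = \left(-112\right)^{2} = 12544$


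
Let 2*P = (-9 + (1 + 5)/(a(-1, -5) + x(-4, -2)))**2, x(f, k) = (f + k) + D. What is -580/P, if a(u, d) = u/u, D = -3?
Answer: -18560/1521 ≈ -12.202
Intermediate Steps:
x(f, k) = -3 + f + k (x(f, k) = (f + k) - 3 = -3 + f + k)
a(u, d) = 1
P = 1521/32 (P = (-9 + (1 + 5)/(1 + (-3 - 4 - 2)))**2/2 = (-9 + 6/(1 - 9))**2/2 = (-9 + 6/(-8))**2/2 = (-9 + 6*(-1/8))**2/2 = (-9 - 3/4)**2/2 = (-39/4)**2/2 = (1/2)*(1521/16) = 1521/32 ≈ 47.531)
-580/P = -580/1521/32 = -580*32/1521 = -18560/1521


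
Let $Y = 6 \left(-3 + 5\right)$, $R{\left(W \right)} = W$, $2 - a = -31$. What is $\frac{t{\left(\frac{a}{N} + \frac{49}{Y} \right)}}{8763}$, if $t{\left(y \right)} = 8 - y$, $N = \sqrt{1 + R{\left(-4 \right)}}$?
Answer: $\frac{47}{105156} + \frac{11 i \sqrt{3}}{8763} \approx 0.00044696 + 0.0021742 i$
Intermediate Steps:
$a = 33$ ($a = 2 - -31 = 2 + 31 = 33$)
$Y = 12$ ($Y = 6 \cdot 2 = 12$)
$N = i \sqrt{3}$ ($N = \sqrt{1 - 4} = \sqrt{-3} = i \sqrt{3} \approx 1.732 i$)
$\frac{t{\left(\frac{a}{N} + \frac{49}{Y} \right)}}{8763} = \frac{8 - \left(\frac{33}{i \sqrt{3}} + \frac{49}{12}\right)}{8763} = \left(8 - \left(33 \left(- \frac{i \sqrt{3}}{3}\right) + 49 \cdot \frac{1}{12}\right)\right) \frac{1}{8763} = \left(8 - \left(- 11 i \sqrt{3} + \frac{49}{12}\right)\right) \frac{1}{8763} = \left(8 - \left(\frac{49}{12} - 11 i \sqrt{3}\right)\right) \frac{1}{8763} = \left(\frac{47}{12} + 11 i \sqrt{3}\right) \frac{1}{8763} = \frac{47}{105156} + \frac{11 i \sqrt{3}}{8763}$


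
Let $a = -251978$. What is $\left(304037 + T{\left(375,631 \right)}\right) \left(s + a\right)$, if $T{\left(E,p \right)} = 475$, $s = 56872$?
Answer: $-59412118272$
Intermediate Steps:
$\left(304037 + T{\left(375,631 \right)}\right) \left(s + a\right) = \left(304037 + 475\right) \left(56872 - 251978\right) = 304512 \left(-195106\right) = -59412118272$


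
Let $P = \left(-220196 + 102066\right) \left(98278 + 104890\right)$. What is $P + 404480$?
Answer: $-23999831360$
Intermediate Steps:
$P = -24000235840$ ($P = \left(-118130\right) 203168 = -24000235840$)
$P + 404480 = -24000235840 + 404480 = -23999831360$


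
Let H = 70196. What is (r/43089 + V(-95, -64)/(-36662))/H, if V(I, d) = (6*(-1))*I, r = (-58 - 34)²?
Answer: 142873219/55445325563964 ≈ 2.5768e-6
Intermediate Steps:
r = 8464 (r = (-92)² = 8464)
V(I, d) = -6*I
(r/43089 + V(-95, -64)/(-36662))/H = (8464/43089 - 6*(-95)/(-36662))/70196 = (8464*(1/43089) + 570*(-1/36662))*(1/70196) = (8464/43089 - 285/18331)*(1/70196) = (142873219/789864459)*(1/70196) = 142873219/55445325563964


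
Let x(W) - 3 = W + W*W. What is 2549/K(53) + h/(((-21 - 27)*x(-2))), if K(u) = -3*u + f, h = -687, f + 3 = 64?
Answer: -90739/3920 ≈ -23.148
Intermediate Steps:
f = 61 (f = -3 + 64 = 61)
x(W) = 3 + W + W² (x(W) = 3 + (W + W*W) = 3 + (W + W²) = 3 + W + W²)
K(u) = 61 - 3*u (K(u) = -3*u + 61 = 61 - 3*u)
2549/K(53) + h/(((-21 - 27)*x(-2))) = 2549/(61 - 3*53) - 687*1/((-21 - 27)*(3 - 2 + (-2)²)) = 2549/(61 - 159) - 687*(-1/(48*(3 - 2 + 4))) = 2549/(-98) - 687/((-48*5)) = 2549*(-1/98) - 687/(-240) = -2549/98 - 687*(-1/240) = -2549/98 + 229/80 = -90739/3920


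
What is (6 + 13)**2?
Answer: 361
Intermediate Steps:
(6 + 13)**2 = 19**2 = 361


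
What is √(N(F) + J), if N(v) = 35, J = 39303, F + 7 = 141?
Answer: √39338 ≈ 198.34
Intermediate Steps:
F = 134 (F = -7 + 141 = 134)
√(N(F) + J) = √(35 + 39303) = √39338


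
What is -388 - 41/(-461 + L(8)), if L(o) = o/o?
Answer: -178439/460 ≈ -387.91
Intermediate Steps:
L(o) = 1
-388 - 41/(-461 + L(8)) = -388 - 41/(-461 + 1) = -388 - 41/(-460) = -388 - 1/460*(-41) = -388 + 41/460 = -178439/460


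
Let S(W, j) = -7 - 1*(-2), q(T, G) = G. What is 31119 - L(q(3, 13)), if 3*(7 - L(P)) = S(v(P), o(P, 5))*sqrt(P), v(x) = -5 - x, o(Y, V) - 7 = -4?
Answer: 31112 - 5*sqrt(13)/3 ≈ 31106.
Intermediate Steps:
o(Y, V) = 3 (o(Y, V) = 7 - 4 = 3)
S(W, j) = -5 (S(W, j) = -7 + 2 = -5)
L(P) = 7 + 5*sqrt(P)/3 (L(P) = 7 - (-5)*sqrt(P)/3 = 7 + 5*sqrt(P)/3)
31119 - L(q(3, 13)) = 31119 - (7 + 5*sqrt(13)/3) = 31119 + (-7 - 5*sqrt(13)/3) = 31112 - 5*sqrt(13)/3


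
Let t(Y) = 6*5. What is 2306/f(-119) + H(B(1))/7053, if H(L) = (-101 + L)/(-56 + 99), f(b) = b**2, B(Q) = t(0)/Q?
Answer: 698355943/4294733919 ≈ 0.16261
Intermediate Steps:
t(Y) = 30
B(Q) = 30/Q
H(L) = -101/43 + L/43 (H(L) = (-101 + L)/43 = (-101 + L)*(1/43) = -101/43 + L/43)
2306/f(-119) + H(B(1))/7053 = 2306/((-119)**2) + (-101/43 + (30/1)/43)/7053 = 2306/14161 + (-101/43 + (30*1)/43)*(1/7053) = 2306*(1/14161) + (-101/43 + (1/43)*30)*(1/7053) = 2306/14161 + (-101/43 + 30/43)*(1/7053) = 2306/14161 - 71/43*1/7053 = 2306/14161 - 71/303279 = 698355943/4294733919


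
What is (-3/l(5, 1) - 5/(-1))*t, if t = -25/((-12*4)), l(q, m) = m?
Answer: 25/24 ≈ 1.0417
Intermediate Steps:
t = 25/48 (t = -25/(-48) = -25*(-1/48) = 25/48 ≈ 0.52083)
(-3/l(5, 1) - 5/(-1))*t = (-3/1 - 5/(-1))*(25/48) = (-3*1 - 5*(-1))*(25/48) = (-3 + 5)*(25/48) = 2*(25/48) = 25/24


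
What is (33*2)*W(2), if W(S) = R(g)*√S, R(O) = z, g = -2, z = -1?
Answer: -66*√2 ≈ -93.338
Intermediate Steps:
R(O) = -1
W(S) = -√S
(33*2)*W(2) = (33*2)*(-√2) = 66*(-√2) = -66*√2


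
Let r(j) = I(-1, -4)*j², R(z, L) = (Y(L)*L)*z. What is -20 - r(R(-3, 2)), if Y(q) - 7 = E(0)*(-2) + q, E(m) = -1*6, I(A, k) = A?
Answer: 15856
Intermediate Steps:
E(m) = -6
Y(q) = 19 + q (Y(q) = 7 + (-6*(-2) + q) = 7 + (12 + q) = 19 + q)
R(z, L) = L*z*(19 + L) (R(z, L) = ((19 + L)*L)*z = (L*(19 + L))*z = L*z*(19 + L))
r(j) = -j²
-20 - r(R(-3, 2)) = -20 - (-1)*(2*(-3)*(19 + 2))² = -20 - (-1)*(2*(-3)*21)² = -20 - (-1)*(-126)² = -20 - (-1)*15876 = -20 - 1*(-15876) = -20 + 15876 = 15856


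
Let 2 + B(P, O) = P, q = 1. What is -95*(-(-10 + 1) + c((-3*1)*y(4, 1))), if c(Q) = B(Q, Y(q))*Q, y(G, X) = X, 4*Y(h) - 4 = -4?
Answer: -2280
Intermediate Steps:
Y(h) = 0 (Y(h) = 1 + (1/4)*(-4) = 1 - 1 = 0)
B(P, O) = -2 + P
c(Q) = Q*(-2 + Q) (c(Q) = (-2 + Q)*Q = Q*(-2 + Q))
-95*(-(-10 + 1) + c((-3*1)*y(4, 1))) = -95*(-(-10 + 1) + (-3*1*1)*(-2 - 3*1*1)) = -95*(-1*(-9) + (-3*1)*(-2 - 3*1)) = -95*(9 - 3*(-2 - 3)) = -95*(9 - 3*(-5)) = -95*(9 + 15) = -95*24 = -2280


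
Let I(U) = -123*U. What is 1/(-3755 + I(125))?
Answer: -1/19130 ≈ -5.2274e-5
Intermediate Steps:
1/(-3755 + I(125)) = 1/(-3755 - 123*125) = 1/(-3755 - 15375) = 1/(-19130) = -1/19130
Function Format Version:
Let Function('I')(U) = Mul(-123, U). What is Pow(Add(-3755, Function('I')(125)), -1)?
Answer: Rational(-1, 19130) ≈ -5.2274e-5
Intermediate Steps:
Pow(Add(-3755, Function('I')(125)), -1) = Pow(Add(-3755, Mul(-123, 125)), -1) = Pow(Add(-3755, -15375), -1) = Pow(-19130, -1) = Rational(-1, 19130)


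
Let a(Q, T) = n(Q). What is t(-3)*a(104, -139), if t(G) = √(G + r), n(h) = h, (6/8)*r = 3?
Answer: 104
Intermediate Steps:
r = 4 (r = (4/3)*3 = 4)
t(G) = √(4 + G) (t(G) = √(G + 4) = √(4 + G))
a(Q, T) = Q
t(-3)*a(104, -139) = √(4 - 3)*104 = √1*104 = 1*104 = 104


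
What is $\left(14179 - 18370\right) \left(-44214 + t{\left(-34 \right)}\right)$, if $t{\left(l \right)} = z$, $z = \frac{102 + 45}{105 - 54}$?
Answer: $\frac{3149909499}{17} \approx 1.8529 \cdot 10^{8}$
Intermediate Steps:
$z = \frac{49}{17}$ ($z = \frac{147}{51} = 147 \cdot \frac{1}{51} = \frac{49}{17} \approx 2.8824$)
$t{\left(l \right)} = \frac{49}{17}$
$\left(14179 - 18370\right) \left(-44214 + t{\left(-34 \right)}\right) = \left(14179 - 18370\right) \left(-44214 + \frac{49}{17}\right) = \left(-4191\right) \left(- \frac{751589}{17}\right) = \frac{3149909499}{17}$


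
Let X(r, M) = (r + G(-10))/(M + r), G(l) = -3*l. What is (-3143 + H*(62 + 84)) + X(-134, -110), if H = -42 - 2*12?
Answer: -779493/61 ≈ -12779.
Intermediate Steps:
X(r, M) = (30 + r)/(M + r) (X(r, M) = (r - 3*(-10))/(M + r) = (r + 30)/(M + r) = (30 + r)/(M + r))
H = -66 (H = -42 - 1*24 = -42 - 24 = -66)
(-3143 + H*(62 + 84)) + X(-134, -110) = (-3143 - 66*(62 + 84)) + (30 - 134)/(-110 - 134) = (-3143 - 66*146) - 104/(-244) = (-3143 - 9636) - 1/244*(-104) = -12779 + 26/61 = -779493/61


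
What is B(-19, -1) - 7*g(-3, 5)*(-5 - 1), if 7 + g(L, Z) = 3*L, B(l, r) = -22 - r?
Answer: -693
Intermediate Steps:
g(L, Z) = -7 + 3*L
B(-19, -1) - 7*g(-3, 5)*(-5 - 1) = (-22 - 1*(-1)) - 7*(-7 + 3*(-3))*(-5 - 1) = (-22 + 1) - 7*(-7 - 9)*(-6) = -21 - 7*(-16)*(-6) = -21 - (-112)*(-6) = -21 - 1*672 = -21 - 672 = -693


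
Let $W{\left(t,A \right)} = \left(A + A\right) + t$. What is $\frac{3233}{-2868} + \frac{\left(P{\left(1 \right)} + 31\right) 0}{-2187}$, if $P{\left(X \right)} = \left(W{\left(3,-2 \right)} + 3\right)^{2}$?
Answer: $- \frac{3233}{2868} \approx -1.1273$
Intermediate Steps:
$W{\left(t,A \right)} = t + 2 A$ ($W{\left(t,A \right)} = 2 A + t = t + 2 A$)
$P{\left(X \right)} = 4$ ($P{\left(X \right)} = \left(\left(3 + 2 \left(-2\right)\right) + 3\right)^{2} = \left(\left(3 - 4\right) + 3\right)^{2} = \left(-1 + 3\right)^{2} = 2^{2} = 4$)
$\frac{3233}{-2868} + \frac{\left(P{\left(1 \right)} + 31\right) 0}{-2187} = \frac{3233}{-2868} + \frac{\left(4 + 31\right) 0}{-2187} = 3233 \left(- \frac{1}{2868}\right) + 35 \cdot 0 \left(- \frac{1}{2187}\right) = - \frac{3233}{2868} + 0 \left(- \frac{1}{2187}\right) = - \frac{3233}{2868} + 0 = - \frac{3233}{2868}$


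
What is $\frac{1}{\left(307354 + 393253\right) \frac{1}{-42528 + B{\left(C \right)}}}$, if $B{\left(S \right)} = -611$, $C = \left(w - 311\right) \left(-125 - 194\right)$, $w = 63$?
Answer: $- \frac{43139}{700607} \approx -0.061574$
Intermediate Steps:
$C = 79112$ ($C = \left(63 - 311\right) \left(-125 - 194\right) = \left(-248\right) \left(-319\right) = 79112$)
$\frac{1}{\left(307354 + 393253\right) \frac{1}{-42528 + B{\left(C \right)}}} = \frac{1}{\left(307354 + 393253\right) \frac{1}{-42528 - 611}} = \frac{1}{700607 \frac{1}{-43139}} = \frac{1}{700607 \left(- \frac{1}{43139}\right)} = \frac{1}{- \frac{700607}{43139}} = - \frac{43139}{700607}$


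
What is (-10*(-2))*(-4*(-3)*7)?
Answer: 1680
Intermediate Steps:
(-10*(-2))*(-4*(-3)*7) = 20*(12*7) = 20*84 = 1680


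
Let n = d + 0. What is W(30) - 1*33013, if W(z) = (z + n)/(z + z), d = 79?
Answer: -1980671/60 ≈ -33011.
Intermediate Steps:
n = 79 (n = 79 + 0 = 79)
W(z) = (79 + z)/(2*z) (W(z) = (z + 79)/(z + z) = (79 + z)/((2*z)) = (79 + z)*(1/(2*z)) = (79 + z)/(2*z))
W(30) - 1*33013 = (½)*(79 + 30)/30 - 1*33013 = (½)*(1/30)*109 - 33013 = 109/60 - 33013 = -1980671/60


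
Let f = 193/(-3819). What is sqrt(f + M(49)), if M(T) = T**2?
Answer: sqrt(35017274094)/3819 ≈ 49.000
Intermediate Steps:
f = -193/3819 (f = 193*(-1/3819) = -193/3819 ≈ -0.050537)
sqrt(f + M(49)) = sqrt(-193/3819 + 49**2) = sqrt(-193/3819 + 2401) = sqrt(9169226/3819) = sqrt(35017274094)/3819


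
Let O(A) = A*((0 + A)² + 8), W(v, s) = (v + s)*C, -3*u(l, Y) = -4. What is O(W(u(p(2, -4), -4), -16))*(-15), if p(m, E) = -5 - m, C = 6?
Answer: 10232640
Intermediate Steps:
u(l, Y) = 4/3 (u(l, Y) = -⅓*(-4) = 4/3)
W(v, s) = 6*s + 6*v (W(v, s) = (v + s)*6 = (s + v)*6 = 6*s + 6*v)
O(A) = A*(8 + A²) (O(A) = A*(A² + 8) = A*(8 + A²))
O(W(u(p(2, -4), -4), -16))*(-15) = ((6*(-16) + 6*(4/3))*(8 + (6*(-16) + 6*(4/3))²))*(-15) = ((-96 + 8)*(8 + (-96 + 8)²))*(-15) = -88*(8 + (-88)²)*(-15) = -88*(8 + 7744)*(-15) = -88*7752*(-15) = -682176*(-15) = 10232640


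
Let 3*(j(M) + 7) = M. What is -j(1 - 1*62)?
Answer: 82/3 ≈ 27.333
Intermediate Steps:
j(M) = -7 + M/3
-j(1 - 1*62) = -(-7 + (1 - 1*62)/3) = -(-7 + (1 - 62)/3) = -(-7 + (1/3)*(-61)) = -(-7 - 61/3) = -1*(-82/3) = 82/3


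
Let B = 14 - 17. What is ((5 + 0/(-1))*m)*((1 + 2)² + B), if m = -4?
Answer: -120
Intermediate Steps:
B = -3
((5 + 0/(-1))*m)*((1 + 2)² + B) = ((5 + 0/(-1))*(-4))*((1 + 2)² - 3) = ((5 + 0*(-1))*(-4))*(3² - 3) = ((5 + 0)*(-4))*(9 - 3) = (5*(-4))*6 = -20*6 = -120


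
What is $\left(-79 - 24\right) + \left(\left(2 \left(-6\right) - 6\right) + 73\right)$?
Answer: $-48$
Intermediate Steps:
$\left(-79 - 24\right) + \left(\left(2 \left(-6\right) - 6\right) + 73\right) = \left(-79 - 24\right) + \left(\left(-12 - 6\right) + 73\right) = \left(-79 - 24\right) + \left(-18 + 73\right) = -103 + 55 = -48$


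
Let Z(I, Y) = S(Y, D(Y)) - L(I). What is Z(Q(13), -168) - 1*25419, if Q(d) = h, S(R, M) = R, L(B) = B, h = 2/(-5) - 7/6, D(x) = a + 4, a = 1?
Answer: -767563/30 ≈ -25585.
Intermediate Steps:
D(x) = 5 (D(x) = 1 + 4 = 5)
h = -47/30 (h = 2*(-1/5) - 7*1/6 = -2/5 - 7/6 = -47/30 ≈ -1.5667)
Q(d) = -47/30
Z(I, Y) = Y - I
Z(Q(13), -168) - 1*25419 = (-168 - 1*(-47/30)) - 1*25419 = (-168 + 47/30) - 25419 = -4993/30 - 25419 = -767563/30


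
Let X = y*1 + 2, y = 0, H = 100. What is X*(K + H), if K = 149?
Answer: 498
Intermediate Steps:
X = 2 (X = 0*1 + 2 = 0 + 2 = 2)
X*(K + H) = 2*(149 + 100) = 2*249 = 498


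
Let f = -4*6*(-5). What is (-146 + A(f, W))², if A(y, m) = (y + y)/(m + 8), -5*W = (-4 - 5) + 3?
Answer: 7606564/529 ≈ 14379.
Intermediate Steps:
f = 120 (f = -24*(-5) = 120)
W = 6/5 (W = -((-4 - 5) + 3)/5 = -(-9 + 3)/5 = -⅕*(-6) = 6/5 ≈ 1.2000)
A(y, m) = 2*y/(8 + m) (A(y, m) = (2*y)/(8 + m) = 2*y/(8 + m))
(-146 + A(f, W))² = (-146 + 2*120/(8 + 6/5))² = (-146 + 2*120/(46/5))² = (-146 + 2*120*(5/46))² = (-146 + 600/23)² = (-2758/23)² = 7606564/529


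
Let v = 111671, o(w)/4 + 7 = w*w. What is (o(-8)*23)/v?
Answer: 5244/111671 ≈ 0.046959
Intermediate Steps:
o(w) = -28 + 4*w**2 (o(w) = -28 + 4*(w*w) = -28 + 4*w**2)
(o(-8)*23)/v = ((-28 + 4*(-8)**2)*23)/111671 = ((-28 + 4*64)*23)*(1/111671) = ((-28 + 256)*23)*(1/111671) = (228*23)*(1/111671) = 5244*(1/111671) = 5244/111671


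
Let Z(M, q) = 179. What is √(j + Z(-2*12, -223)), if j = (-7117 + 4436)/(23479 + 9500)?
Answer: 4*√12162160515/32979 ≈ 13.376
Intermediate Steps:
j = -2681/32979 ≈ -0.081294
√(j + Z(-2*12, -223)) = √(-2681/32979 + 179) = √(5900560/32979) = 4*√12162160515/32979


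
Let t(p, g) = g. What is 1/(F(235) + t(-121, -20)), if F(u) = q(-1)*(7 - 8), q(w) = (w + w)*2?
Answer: -1/16 ≈ -0.062500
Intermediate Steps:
q(w) = 4*w (q(w) = (2*w)*2 = 4*w)
F(u) = 4 (F(u) = (4*(-1))*(7 - 8) = -4*(-1) = 4)
1/(F(235) + t(-121, -20)) = 1/(4 - 20) = 1/(-16) = -1/16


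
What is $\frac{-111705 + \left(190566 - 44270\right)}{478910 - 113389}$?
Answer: $\frac{34591}{365521} \approx 0.094635$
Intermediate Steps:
$\frac{-111705 + \left(190566 - 44270\right)}{478910 - 113389} = \frac{-111705 + \left(190566 - 44270\right)}{365521} = \left(-111705 + 146296\right) \frac{1}{365521} = 34591 \cdot \frac{1}{365521} = \frac{34591}{365521}$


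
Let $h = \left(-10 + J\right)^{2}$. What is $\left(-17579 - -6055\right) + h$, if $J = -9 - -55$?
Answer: $-10228$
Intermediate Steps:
$J = 46$ ($J = -9 + 55 = 46$)
$h = 1296$ ($h = \left(-10 + 46\right)^{2} = 36^{2} = 1296$)
$\left(-17579 - -6055\right) + h = \left(-17579 - -6055\right) + 1296 = \left(-17579 + 6055\right) + 1296 = -11524 + 1296 = -10228$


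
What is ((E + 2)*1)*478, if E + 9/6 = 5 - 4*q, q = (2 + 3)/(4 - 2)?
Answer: -2151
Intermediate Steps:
q = 5/2 ≈ 2.5000
E = -13/2 (E = -3/2 + (5 - 4*5/2) = -3/2 + (5 - 10) = -3/2 - 5 = -13/2 ≈ -6.5000)
((E + 2)*1)*478 = ((-13/2 + 2)*1)*478 = -9/2*1*478 = -9/2*478 = -2151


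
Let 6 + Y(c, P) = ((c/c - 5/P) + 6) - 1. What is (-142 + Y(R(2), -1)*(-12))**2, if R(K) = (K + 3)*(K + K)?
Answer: 40804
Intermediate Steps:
R(K) = 2*K*(3 + K) (R(K) = (3 + K)*(2*K) = 2*K*(3 + K))
Y(c, P) = -5/P (Y(c, P) = -6 + (((c/c - 5/P) + 6) - 1) = -6 + (((1 - 5/P) + 6) - 1) = -6 + ((7 - 5/P) - 1) = -6 + (6 - 5/P) = -5/P)
(-142 + Y(R(2), -1)*(-12))**2 = (-142 - 5/(-1)*(-12))**2 = (-142 - 5*(-1)*(-12))**2 = (-142 + 5*(-12))**2 = (-142 - 60)**2 = (-202)**2 = 40804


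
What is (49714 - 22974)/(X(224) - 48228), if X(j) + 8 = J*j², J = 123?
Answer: 6685/1530853 ≈ 0.0043668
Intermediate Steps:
X(j) = -8 + 123*j²
(49714 - 22974)/(X(224) - 48228) = (49714 - 22974)/((-8 + 123*224²) - 48228) = 26740/((-8 + 123*50176) - 48228) = 26740/((-8 + 6171648) - 48228) = 26740/(6171640 - 48228) = 26740/6123412 = 26740*(1/6123412) = 6685/1530853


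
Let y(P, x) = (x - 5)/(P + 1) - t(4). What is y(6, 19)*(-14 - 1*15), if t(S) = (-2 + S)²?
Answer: 58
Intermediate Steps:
y(P, x) = -4 + (-5 + x)/(1 + P) (y(P, x) = (x - 5)/(P + 1) - (-2 + 4)² = (-5 + x)/(1 + P) - 1*2² = (-5 + x)/(1 + P) - 1*4 = (-5 + x)/(1 + P) - 4 = -4 + (-5 + x)/(1 + P))
y(6, 19)*(-14 - 1*15) = ((-9 + 19 - 4*6)/(1 + 6))*(-14 - 1*15) = ((-9 + 19 - 24)/7)*(-14 - 15) = ((⅐)*(-14))*(-29) = -2*(-29) = 58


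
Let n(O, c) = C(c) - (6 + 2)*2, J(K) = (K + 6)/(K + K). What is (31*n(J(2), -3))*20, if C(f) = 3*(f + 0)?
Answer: -15500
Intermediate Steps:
C(f) = 3*f
J(K) = (6 + K)/(2*K) (J(K) = (6 + K)/((2*K)) = (6 + K)*(1/(2*K)) = (6 + K)/(2*K))
n(O, c) = -16 + 3*c (n(O, c) = 3*c - (6 + 2)*2 = 3*c - 8*2 = 3*c - 1*16 = 3*c - 16 = -16 + 3*c)
(31*n(J(2), -3))*20 = (31*(-16 + 3*(-3)))*20 = (31*(-16 - 9))*20 = (31*(-25))*20 = -775*20 = -15500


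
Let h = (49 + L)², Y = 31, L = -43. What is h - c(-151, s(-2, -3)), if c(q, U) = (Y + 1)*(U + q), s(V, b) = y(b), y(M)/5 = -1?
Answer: 5028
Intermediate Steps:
y(M) = -5 (y(M) = 5*(-1) = -5)
s(V, b) = -5
c(q, U) = 32*U + 32*q (c(q, U) = (31 + 1)*(U + q) = 32*(U + q) = 32*U + 32*q)
h = 36 (h = (49 - 43)² = 6² = 36)
h - c(-151, s(-2, -3)) = 36 - (32*(-5) + 32*(-151)) = 36 - (-160 - 4832) = 36 - 1*(-4992) = 36 + 4992 = 5028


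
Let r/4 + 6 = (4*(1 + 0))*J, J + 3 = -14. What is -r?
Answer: 296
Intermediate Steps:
J = -17 (J = -3 - 14 = -17)
r = -296 (r = -24 + 4*((4*(1 + 0))*(-17)) = -24 + 4*((4*1)*(-17)) = -24 + 4*(4*(-17)) = -24 + 4*(-68) = -24 - 272 = -296)
-r = -1*(-296) = 296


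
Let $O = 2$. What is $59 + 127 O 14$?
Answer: $3615$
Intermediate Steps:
$59 + 127 O 14 = 59 + 127 \cdot 2 \cdot 14 = 59 + 127 \cdot 28 = 59 + 3556 = 3615$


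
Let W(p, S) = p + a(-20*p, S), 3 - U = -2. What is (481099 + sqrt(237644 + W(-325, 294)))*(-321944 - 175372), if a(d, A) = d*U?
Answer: -239258230284 - 497316*sqrt(269819) ≈ -2.3952e+11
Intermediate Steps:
U = 5 (U = 3 - 1*(-2) = 3 + 2 = 5)
a(d, A) = 5*d (a(d, A) = d*5 = 5*d)
W(p, S) = -99*p (W(p, S) = p + 5*(-20*p) = p - 100*p = -99*p)
(481099 + sqrt(237644 + W(-325, 294)))*(-321944 - 175372) = (481099 + sqrt(237644 - 99*(-325)))*(-321944 - 175372) = (481099 + sqrt(237644 + 32175))*(-497316) = (481099 + sqrt(269819))*(-497316) = -239258230284 - 497316*sqrt(269819)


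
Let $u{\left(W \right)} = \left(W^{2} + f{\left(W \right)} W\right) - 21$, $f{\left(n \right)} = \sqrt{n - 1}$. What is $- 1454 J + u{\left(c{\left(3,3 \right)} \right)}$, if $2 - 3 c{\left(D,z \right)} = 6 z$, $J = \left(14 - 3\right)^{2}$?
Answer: $- \frac{1583339}{9} - \frac{16 i \sqrt{57}}{9} \approx -1.7593 \cdot 10^{5} - 13.422 i$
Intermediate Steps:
$f{\left(n \right)} = \sqrt{-1 + n}$
$J = 121$ ($J = 11^{2} = 121$)
$c{\left(D,z \right)} = \frac{2}{3} - 2 z$ ($c{\left(D,z \right)} = \frac{2}{3} - \frac{6 z}{3} = \frac{2}{3} - 2 z$)
$u{\left(W \right)} = -21 + W^{2} + W \sqrt{-1 + W}$ ($u{\left(W \right)} = \left(W^{2} + \sqrt{-1 + W} W\right) - 21 = \left(W^{2} + W \sqrt{-1 + W}\right) - 21 = -21 + W^{2} + W \sqrt{-1 + W}$)
$- 1454 J + u{\left(c{\left(3,3 \right)} \right)} = \left(-1454\right) 121 + \left(-21 + \left(\frac{2}{3} - 6\right)^{2} + \left(\frac{2}{3} - 6\right) \sqrt{-1 + \left(\frac{2}{3} - 6\right)}\right) = -175934 + \left(-21 + \left(\frac{2}{3} - 6\right)^{2} + \left(\frac{2}{3} - 6\right) \sqrt{-1 + \left(\frac{2}{3} - 6\right)}\right) = -175934 - \left(21 - \frac{256}{9} + \frac{16 \sqrt{-1 - \frac{16}{3}}}{3}\right) = -175934 - \left(- \frac{67}{9} + \frac{16 i \sqrt{57}}{9}\right) = -175934 + \left(\frac{67}{9} - \frac{16 i \sqrt{57}}{9}\right) = - \frac{1583339}{9} - \frac{16 i \sqrt{57}}{9}$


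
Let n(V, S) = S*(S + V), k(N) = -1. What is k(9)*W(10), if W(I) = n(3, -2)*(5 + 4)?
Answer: 18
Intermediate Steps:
W(I) = -18 (W(I) = (-2*(-2 + 3))*(5 + 4) = -2*1*9 = -2*9 = -18)
k(9)*W(10) = -1*(-18) = 18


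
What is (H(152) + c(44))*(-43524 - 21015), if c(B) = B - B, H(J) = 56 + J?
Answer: -13424112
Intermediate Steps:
c(B) = 0
(H(152) + c(44))*(-43524 - 21015) = ((56 + 152) + 0)*(-43524 - 21015) = (208 + 0)*(-64539) = 208*(-64539) = -13424112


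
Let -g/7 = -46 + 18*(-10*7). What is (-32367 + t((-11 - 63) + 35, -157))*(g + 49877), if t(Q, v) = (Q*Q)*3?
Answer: -1640964276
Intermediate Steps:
t(Q, v) = 3*Q² (t(Q, v) = Q²*3 = 3*Q²)
g = 9142 (g = -7*(-46 + 18*(-10*7)) = -7*(-46 + 18*(-70)) = -7*(-46 - 1260) = -7*(-1306) = 9142)
(-32367 + t((-11 - 63) + 35, -157))*(g + 49877) = (-32367 + 3*((-11 - 63) + 35)²)*(9142 + 49877) = (-32367 + 3*(-74 + 35)²)*59019 = (-32367 + 3*(-39)²)*59019 = (-32367 + 3*1521)*59019 = (-32367 + 4563)*59019 = -27804*59019 = -1640964276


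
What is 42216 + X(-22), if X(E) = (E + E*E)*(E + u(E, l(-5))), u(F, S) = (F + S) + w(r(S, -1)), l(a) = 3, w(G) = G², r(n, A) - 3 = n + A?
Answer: 34824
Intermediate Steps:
r(n, A) = 3 + A + n (r(n, A) = 3 + (n + A) = 3 + (A + n) = 3 + A + n)
u(F, S) = F + S + (2 + S)² (u(F, S) = (F + S) + (3 - 1 + S)² = (F + S) + (2 + S)² = F + S + (2 + S)²)
X(E) = (28 + 2*E)*(E + E²) (X(E) = (E + E*E)*(E + (E + 3 + (2 + 3)²)) = (E + E²)*(E + (E + 3 + 5²)) = (E + E²)*(E + (E + 3 + 25)) = (E + E²)*(E + (28 + E)) = (E + E²)*(28 + 2*E) = (28 + 2*E)*(E + E²))
42216 + X(-22) = 42216 + 2*(-22)*(14 + (-22)² + 15*(-22)) = 42216 + 2*(-22)*(14 + 484 - 330) = 42216 + 2*(-22)*168 = 42216 - 7392 = 34824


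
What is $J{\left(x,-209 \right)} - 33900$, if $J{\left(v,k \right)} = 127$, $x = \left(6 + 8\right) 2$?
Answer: $-33773$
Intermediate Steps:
$x = 28$ ($x = 14 \cdot 2 = 28$)
$J{\left(x,-209 \right)} - 33900 = 127 - 33900 = -33773$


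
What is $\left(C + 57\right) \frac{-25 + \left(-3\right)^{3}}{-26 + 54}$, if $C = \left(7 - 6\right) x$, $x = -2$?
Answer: $- \frac{715}{7} \approx -102.14$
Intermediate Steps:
$C = -2$ ($C = \left(7 - 6\right) \left(-2\right) = 1 \left(-2\right) = -2$)
$\left(C + 57\right) \frac{-25 + \left(-3\right)^{3}}{-26 + 54} = \left(-2 + 57\right) \frac{-25 + \left(-3\right)^{3}}{-26 + 54} = 55 \frac{-25 - 27}{28} = 55 \left(\left(-52\right) \frac{1}{28}\right) = 55 \left(- \frac{13}{7}\right) = - \frac{715}{7}$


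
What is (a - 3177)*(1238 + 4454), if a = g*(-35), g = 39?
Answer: -25853064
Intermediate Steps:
a = -1365 (a = 39*(-35) = -1365)
(a - 3177)*(1238 + 4454) = (-1365 - 3177)*(1238 + 4454) = -4542*5692 = -25853064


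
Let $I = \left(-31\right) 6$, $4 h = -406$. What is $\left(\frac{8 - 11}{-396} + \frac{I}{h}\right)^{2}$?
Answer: $\frac{2431180249}{718025616} \approx 3.3859$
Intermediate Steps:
$h = - \frac{203}{2}$ ($h = \frac{1}{4} \left(-406\right) = - \frac{203}{2} \approx -101.5$)
$I = -186$
$\left(\frac{8 - 11}{-396} + \frac{I}{h}\right)^{2} = \left(\frac{8 - 11}{-396} - \frac{186}{- \frac{203}{2}}\right)^{2} = \left(\left(8 - 11\right) \left(- \frac{1}{396}\right) - - \frac{372}{203}\right)^{2} = \left(\left(-3\right) \left(- \frac{1}{396}\right) + \frac{372}{203}\right)^{2} = \left(\frac{1}{132} + \frac{372}{203}\right)^{2} = \left(\frac{49307}{26796}\right)^{2} = \frac{2431180249}{718025616}$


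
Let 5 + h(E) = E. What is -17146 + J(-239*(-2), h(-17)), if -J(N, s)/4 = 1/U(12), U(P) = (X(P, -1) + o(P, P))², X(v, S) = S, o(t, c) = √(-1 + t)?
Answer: -428662/25 - 2*√11/25 ≈ -17147.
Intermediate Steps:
h(E) = -5 + E
U(P) = (-1 + √(-1 + P))²
J(N, s) = -4/(-1 + √11)² (J(N, s) = -4/(-1 + √(-1 + 12))² = -4/(-1 + √11)²)
-17146 + J(-239*(-2), h(-17)) = -17146 + (-12/25 - 2*√11/25) = -428662/25 - 2*√11/25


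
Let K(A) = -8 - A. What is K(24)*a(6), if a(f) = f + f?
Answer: -384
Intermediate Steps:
a(f) = 2*f
K(24)*a(6) = (-8 - 1*24)*(2*6) = (-8 - 24)*12 = -32*12 = -384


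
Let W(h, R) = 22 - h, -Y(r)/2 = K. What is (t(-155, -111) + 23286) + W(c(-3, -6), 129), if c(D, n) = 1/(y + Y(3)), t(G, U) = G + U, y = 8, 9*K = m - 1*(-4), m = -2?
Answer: 1566847/68 ≈ 23042.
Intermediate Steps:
K = 2/9 (K = (-2 - 1*(-4))/9 = (-2 + 4)/9 = (1/9)*2 = 2/9 ≈ 0.22222)
Y(r) = -4/9 (Y(r) = -2*2/9 = -4/9)
c(D, n) = 9/68 (c(D, n) = 1/(8 - 4/9) = 1/(68/9) = 9/68)
(t(-155, -111) + 23286) + W(c(-3, -6), 129) = ((-155 - 111) + 23286) + (22 - 1*9/68) = (-266 + 23286) + (22 - 9/68) = 23020 + 1487/68 = 1566847/68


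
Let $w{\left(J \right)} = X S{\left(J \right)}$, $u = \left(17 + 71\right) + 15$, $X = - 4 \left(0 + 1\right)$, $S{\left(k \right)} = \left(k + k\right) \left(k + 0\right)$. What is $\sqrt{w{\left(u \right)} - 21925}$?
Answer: $i \sqrt{106797} \approx 326.8 i$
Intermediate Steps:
$S{\left(k \right)} = 2 k^{2}$ ($S{\left(k \right)} = 2 k k = 2 k^{2}$)
$X = -4$ ($X = \left(-4\right) 1 = -4$)
$u = 103$ ($u = 88 + 15 = 103$)
$w{\left(J \right)} = - 8 J^{2}$ ($w{\left(J \right)} = - 4 \cdot 2 J^{2} = - 8 J^{2}$)
$\sqrt{w{\left(u \right)} - 21925} = \sqrt{- 8 \cdot 103^{2} - 21925} = \sqrt{\left(-8\right) 10609 - 21925} = \sqrt{-84872 - 21925} = \sqrt{-106797} = i \sqrt{106797}$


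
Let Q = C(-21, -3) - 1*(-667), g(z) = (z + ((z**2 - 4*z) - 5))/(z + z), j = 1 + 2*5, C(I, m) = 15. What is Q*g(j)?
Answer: 2573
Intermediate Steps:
j = 11 (j = 1 + 10 = 11)
g(z) = (-5 + z**2 - 3*z)/(2*z) (g(z) = (z + (-5 + z**2 - 4*z))/((2*z)) = (-5 + z**2 - 3*z)*(1/(2*z)) = (-5 + z**2 - 3*z)/(2*z))
Q = 682 (Q = 15 - 1*(-667) = 15 + 667 = 682)
Q*g(j) = 682*((1/2)*(-5 + 11*(-3 + 11))/11) = 682*((1/2)*(1/11)*(-5 + 11*8)) = 682*((1/2)*(1/11)*(-5 + 88)) = 682*((1/2)*(1/11)*83) = 682*(83/22) = 2573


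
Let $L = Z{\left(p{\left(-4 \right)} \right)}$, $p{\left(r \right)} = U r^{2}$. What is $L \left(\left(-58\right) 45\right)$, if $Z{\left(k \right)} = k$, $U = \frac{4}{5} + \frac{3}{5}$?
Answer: $-58464$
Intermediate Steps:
$U = \frac{7}{5}$ ($U = 4 \cdot \frac{1}{5} + 3 \cdot \frac{1}{5} = \frac{4}{5} + \frac{3}{5} = \frac{7}{5} \approx 1.4$)
$p{\left(r \right)} = \frac{7 r^{2}}{5}$
$L = \frac{112}{5}$ ($L = \frac{7 \left(-4\right)^{2}}{5} = \frac{7}{5} \cdot 16 = \frac{112}{5} \approx 22.4$)
$L \left(\left(-58\right) 45\right) = \frac{112 \left(\left(-58\right) 45\right)}{5} = \frac{112}{5} \left(-2610\right) = -58464$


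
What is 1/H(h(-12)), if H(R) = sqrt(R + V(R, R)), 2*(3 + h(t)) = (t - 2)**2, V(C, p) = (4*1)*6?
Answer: sqrt(119)/119 ≈ 0.091670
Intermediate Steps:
V(C, p) = 24 (V(C, p) = 4*6 = 24)
h(t) = -3 + (-2 + t)**2/2 (h(t) = -3 + (t - 2)**2/2 = -3 + (-2 + t)**2/2)
H(R) = sqrt(24 + R) (H(R) = sqrt(R + 24) = sqrt(24 + R))
1/H(h(-12)) = 1/(sqrt(24 + (-3 + (-2 - 12)**2/2))) = 1/(sqrt(24 + (-3 + (1/2)*(-14)**2))) = 1/(sqrt(24 + (-3 + (1/2)*196))) = 1/(sqrt(24 + (-3 + 98))) = 1/(sqrt(24 + 95)) = 1/(sqrt(119)) = sqrt(119)/119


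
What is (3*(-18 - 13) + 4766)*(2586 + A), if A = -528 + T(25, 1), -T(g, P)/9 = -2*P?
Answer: 9701148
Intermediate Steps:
T(g, P) = 18*P (T(g, P) = -(-18)*P = 18*P)
A = -510 (A = -528 + 18*1 = -528 + 18 = -510)
(3*(-18 - 13) + 4766)*(2586 + A) = (3*(-18 - 13) + 4766)*(2586 - 510) = (3*(-31) + 4766)*2076 = (-93 + 4766)*2076 = 4673*2076 = 9701148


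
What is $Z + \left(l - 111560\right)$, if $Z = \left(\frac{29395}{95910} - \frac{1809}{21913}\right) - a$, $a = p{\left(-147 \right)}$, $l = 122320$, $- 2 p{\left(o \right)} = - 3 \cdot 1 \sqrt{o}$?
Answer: $\frac{4522900512449}{420335166} - \frac{21 i \sqrt{3}}{2} \approx 10760.0 - 18.187 i$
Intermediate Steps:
$p{\left(o \right)} = \frac{3 \sqrt{o}}{2}$ ($p{\left(o \right)} = - \frac{\left(-3\right) 1 \sqrt{o}}{2} = - \frac{\left(-3\right) \sqrt{o}}{2} = \frac{3 \sqrt{o}}{2}$)
$a = \frac{21 i \sqrt{3}}{2}$ ($a = \frac{3 \sqrt{-147}}{2} = \frac{3 \cdot 7 i \sqrt{3}}{2} = \frac{21 i \sqrt{3}}{2} \approx 18.187 i$)
$Z = \frac{94126289}{420335166} - \frac{21 i \sqrt{3}}{2}$ ($Z = \left(\frac{29395}{95910} - \frac{1809}{21913}\right) - \frac{21 i \sqrt{3}}{2} = \left(29395 \cdot \frac{1}{95910} - \frac{1809}{21913}\right) - \frac{21 i \sqrt{3}}{2} = \left(\frac{5879}{19182} - \frac{1809}{21913}\right) - \frac{21 i \sqrt{3}}{2} = \frac{94126289}{420335166} - \frac{21 i \sqrt{3}}{2} \approx 0.22393 - 18.187 i$)
$Z + \left(l - 111560\right) = \left(\frac{94126289}{420335166} - \frac{21 i \sqrt{3}}{2}\right) + \left(122320 - 111560\right) = \left(\frac{94126289}{420335166} - \frac{21 i \sqrt{3}}{2}\right) + 10760 = \frac{4522900512449}{420335166} - \frac{21 i \sqrt{3}}{2}$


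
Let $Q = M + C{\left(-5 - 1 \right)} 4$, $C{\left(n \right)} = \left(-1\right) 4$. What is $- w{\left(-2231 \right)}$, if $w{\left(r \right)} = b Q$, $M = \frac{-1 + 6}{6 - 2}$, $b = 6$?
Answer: $\frac{177}{2} \approx 88.5$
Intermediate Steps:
$C{\left(n \right)} = -4$
$M = \frac{5}{4} \approx 1.25$
$Q = - \frac{59}{4}$ ($Q = \frac{5}{4} - 16 = - \frac{59}{4} \approx -14.75$)
$w{\left(r \right)} = - \frac{177}{2}$ ($w{\left(r \right)} = 6 \left(- \frac{59}{4}\right) = - \frac{177}{2}$)
$- w{\left(-2231 \right)} = \left(-1\right) \left(- \frac{177}{2}\right) = \frac{177}{2}$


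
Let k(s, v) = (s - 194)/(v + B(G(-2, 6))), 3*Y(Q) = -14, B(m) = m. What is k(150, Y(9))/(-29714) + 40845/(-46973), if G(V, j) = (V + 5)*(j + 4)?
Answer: -23058148161/26519358718 ≈ -0.86948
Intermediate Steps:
G(V, j) = (4 + j)*(5 + V) (G(V, j) = (5 + V)*(4 + j) = (4 + j)*(5 + V))
Y(Q) = -14/3 (Y(Q) = (⅓)*(-14) = -14/3)
k(s, v) = (-194 + s)/(30 + v) (k(s, v) = (s - 194)/(v + (20 + 4*(-2) + 5*6 - 2*6)) = (-194 + s)/(v + (20 - 8 + 30 - 12)) = (-194 + s)/(v + 30) = (-194 + s)/(30 + v))
k(150, Y(9))/(-29714) + 40845/(-46973) = ((-194 + 150)/(30 - 14/3))/(-29714) + 40845/(-46973) = (-44/(76/3))*(-1/29714) + 40845*(-1/46973) = ((3/76)*(-44))*(-1/29714) - 40845/46973 = -33/19*(-1/29714) - 40845/46973 = 33/564566 - 40845/46973 = -23058148161/26519358718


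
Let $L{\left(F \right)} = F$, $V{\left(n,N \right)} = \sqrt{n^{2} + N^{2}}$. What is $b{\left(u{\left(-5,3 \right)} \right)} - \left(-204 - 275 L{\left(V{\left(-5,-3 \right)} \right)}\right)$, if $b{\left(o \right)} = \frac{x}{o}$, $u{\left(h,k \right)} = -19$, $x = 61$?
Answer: $\frac{3815}{19} + 275 \sqrt{34} \approx 1804.3$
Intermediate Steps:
$V{\left(n,N \right)} = \sqrt{N^{2} + n^{2}}$
$b{\left(o \right)} = \frac{61}{o}$
$b{\left(u{\left(-5,3 \right)} \right)} - \left(-204 - 275 L{\left(V{\left(-5,-3 \right)} \right)}\right) = \frac{61}{-19} - \left(-204 - 275 \sqrt{\left(-3\right)^{2} + \left(-5\right)^{2}}\right) = 61 \left(- \frac{1}{19}\right) - \left(-204 - 275 \sqrt{9 + 25}\right) = - \frac{61}{19} - \left(-204 - 275 \sqrt{34}\right) = - \frac{61}{19} + \left(204 + 275 \sqrt{34}\right) = \frac{3815}{19} + 275 \sqrt{34}$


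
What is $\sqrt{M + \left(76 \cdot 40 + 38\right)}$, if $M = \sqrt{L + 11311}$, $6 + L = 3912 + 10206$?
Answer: $\sqrt{3078 + \sqrt{25423}} \approx 56.899$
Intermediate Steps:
$L = 14112$ ($L = -6 + \left(3912 + 10206\right) = -6 + 14118 = 14112$)
$M = \sqrt{25423}$ ($M = \sqrt{14112 + 11311} = \sqrt{25423} \approx 159.45$)
$\sqrt{M + \left(76 \cdot 40 + 38\right)} = \sqrt{\sqrt{25423} + \left(76 \cdot 40 + 38\right)} = \sqrt{\sqrt{25423} + \left(3040 + 38\right)} = \sqrt{\sqrt{25423} + 3078} = \sqrt{3078 + \sqrt{25423}}$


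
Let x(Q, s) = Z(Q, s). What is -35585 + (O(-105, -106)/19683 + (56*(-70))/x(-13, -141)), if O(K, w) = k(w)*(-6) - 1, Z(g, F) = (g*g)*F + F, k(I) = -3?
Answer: -559632638950/15726717 ≈ -35585.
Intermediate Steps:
Z(g, F) = F + F*g² (Z(g, F) = g²*F + F = F*g² + F = F + F*g²)
O(K, w) = 17 (O(K, w) = -3*(-6) - 1 = 18 - 1 = 17)
x(Q, s) = s*(1 + Q²)
-35585 + (O(-105, -106)/19683 + (56*(-70))/x(-13, -141)) = -35585 + (17/19683 + (56*(-70))/((-141*(1 + (-13)²)))) = -35585 + (17*(1/19683) - 3920*(-1/(141*(1 + 169)))) = -35585 + (17/19683 - 3920/((-141*170))) = -35585 + (17/19683 - 3920/(-23970)) = -35585 + (17/19683 - 3920*(-1/23970)) = -35585 + (17/19683 + 392/2397) = -35585 + 2585495/15726717 = -559632638950/15726717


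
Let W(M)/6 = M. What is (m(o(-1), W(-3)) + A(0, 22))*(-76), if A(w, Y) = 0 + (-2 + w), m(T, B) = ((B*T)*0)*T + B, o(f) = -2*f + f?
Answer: 1520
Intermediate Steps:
W(M) = 6*M
o(f) = -f
m(T, B) = B (m(T, B) = 0*T + B = 0 + B = B)
A(w, Y) = -2 + w
(m(o(-1), W(-3)) + A(0, 22))*(-76) = (6*(-3) + (-2 + 0))*(-76) = (-18 - 2)*(-76) = -20*(-76) = 1520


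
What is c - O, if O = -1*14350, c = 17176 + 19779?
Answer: 51305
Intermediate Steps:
c = 36955
O = -14350
c - O = 36955 - 1*(-14350) = 36955 + 14350 = 51305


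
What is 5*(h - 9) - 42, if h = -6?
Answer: -117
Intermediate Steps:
5*(h - 9) - 42 = 5*(-6 - 9) - 42 = 5*(-15) - 42 = -75 - 42 = -117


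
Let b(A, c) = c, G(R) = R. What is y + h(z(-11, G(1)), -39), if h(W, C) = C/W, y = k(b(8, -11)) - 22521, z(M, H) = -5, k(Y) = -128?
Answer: -113206/5 ≈ -22641.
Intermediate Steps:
y = -22649 (y = -128 - 22521 = -22649)
y + h(z(-11, G(1)), -39) = -22649 - 39/(-5) = -22649 - 39*(-1/5) = -22649 + 39/5 = -113206/5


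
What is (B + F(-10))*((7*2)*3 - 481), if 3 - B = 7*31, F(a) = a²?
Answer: 50046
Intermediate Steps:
B = -214 (B = 3 - 7*31 = 3 - 1*217 = 3 - 217 = -214)
(B + F(-10))*((7*2)*3 - 481) = (-214 + (-10)²)*((7*2)*3 - 481) = (-214 + 100)*(14*3 - 481) = -114*(42 - 481) = -114*(-439) = 50046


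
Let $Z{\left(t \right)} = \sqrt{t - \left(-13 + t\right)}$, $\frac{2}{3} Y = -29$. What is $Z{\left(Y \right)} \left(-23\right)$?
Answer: $- 23 \sqrt{13} \approx -82.928$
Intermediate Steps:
$Y = - \frac{87}{2}$ ($Y = \frac{3}{2} \left(-29\right) = - \frac{87}{2} \approx -43.5$)
$Z{\left(t \right)} = \sqrt{13}$
$Z{\left(Y \right)} \left(-23\right) = \sqrt{13} \left(-23\right) = - 23 \sqrt{13}$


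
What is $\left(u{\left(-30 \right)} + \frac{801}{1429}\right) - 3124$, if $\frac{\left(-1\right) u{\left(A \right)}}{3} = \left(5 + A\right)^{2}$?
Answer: $- \frac{7142770}{1429} \approx -4998.4$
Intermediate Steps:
$u{\left(A \right)} = - 3 \left(5 + A\right)^{2}$
$\left(u{\left(-30 \right)} + \frac{801}{1429}\right) - 3124 = \left(- 3 \left(5 - 30\right)^{2} + \frac{801}{1429}\right) - 3124 = \left(- 3 \left(-25\right)^{2} + 801 \cdot \frac{1}{1429}\right) - 3124 = \left(\left(-3\right) 625 + \frac{801}{1429}\right) - 3124 = \left(-1875 + \frac{801}{1429}\right) - 3124 = - \frac{2678574}{1429} - 3124 = - \frac{7142770}{1429}$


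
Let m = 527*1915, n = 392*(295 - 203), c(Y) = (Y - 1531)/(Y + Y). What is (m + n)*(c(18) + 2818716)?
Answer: 11785090097083/4 ≈ 2.9463e+12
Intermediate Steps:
c(Y) = (-1531 + Y)/(2*Y) (c(Y) = (-1531 + Y)/((2*Y)) = (-1531 + Y)*(1/(2*Y)) = (-1531 + Y)/(2*Y))
n = 36064 (n = 392*92 = 36064)
m = 1009205
(m + n)*(c(18) + 2818716) = (1009205 + 36064)*((½)*(-1531 + 18)/18 + 2818716) = 1045269*((½)*(1/18)*(-1513) + 2818716) = 1045269*(-1513/36 + 2818716) = 1045269*(101472263/36) = 11785090097083/4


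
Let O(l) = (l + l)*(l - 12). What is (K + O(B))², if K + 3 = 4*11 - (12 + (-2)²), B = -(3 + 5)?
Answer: 119025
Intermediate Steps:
B = -8 (B = -1*8 = -8)
O(l) = 2*l*(-12 + l) (O(l) = (2*l)*(-12 + l) = 2*l*(-12 + l))
K = 25 (K = -3 + (4*11 - (12 + (-2)²)) = -3 + (44 - (12 + 4)) = -3 + (44 - 1*16) = -3 + (44 - 16) = -3 + 28 = 25)
(K + O(B))² = (25 + 2*(-8)*(-12 - 8))² = (25 + 2*(-8)*(-20))² = (25 + 320)² = 345² = 119025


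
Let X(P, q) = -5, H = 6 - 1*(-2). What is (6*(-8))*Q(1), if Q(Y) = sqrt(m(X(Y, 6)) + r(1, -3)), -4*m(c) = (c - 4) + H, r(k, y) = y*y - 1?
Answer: -24*sqrt(33) ≈ -137.87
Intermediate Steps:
H = 8 (H = 6 + 2 = 8)
r(k, y) = -1 + y**2 (r(k, y) = y**2 - 1 = -1 + y**2)
m(c) = -1 - c/4 (m(c) = -((c - 4) + 8)/4 = -((-4 + c) + 8)/4 = -(4 + c)/4 = -1 - c/4)
Q(Y) = sqrt(33)/2 (Q(Y) = sqrt((-1 - 1/4*(-5)) + (-1 + (-3)**2)) = sqrt((-1 + 5/4) + (-1 + 9)) = sqrt(1/4 + 8) = sqrt(33/4) = sqrt(33)/2)
(6*(-8))*Q(1) = (6*(-8))*(sqrt(33)/2) = -24*sqrt(33)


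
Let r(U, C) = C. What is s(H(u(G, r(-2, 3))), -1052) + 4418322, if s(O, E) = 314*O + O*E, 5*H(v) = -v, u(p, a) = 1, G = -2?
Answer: 22092348/5 ≈ 4.4185e+6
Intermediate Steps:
H(v) = -v/5 (H(v) = (-v)/5 = -v/5)
s(O, E) = 314*O + E*O
s(H(u(G, r(-2, 3))), -1052) + 4418322 = (-1/5*1)*(314 - 1052) + 4418322 = -1/5*(-738) + 4418322 = 738/5 + 4418322 = 22092348/5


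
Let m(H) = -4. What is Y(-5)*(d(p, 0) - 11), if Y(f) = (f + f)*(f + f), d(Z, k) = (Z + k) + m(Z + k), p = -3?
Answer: -1800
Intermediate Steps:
d(Z, k) = -4 + Z + k (d(Z, k) = (Z + k) - 4 = -4 + Z + k)
Y(f) = 4*f² (Y(f) = (2*f)*(2*f) = 4*f²)
Y(-5)*(d(p, 0) - 11) = (4*(-5)²)*((-4 - 3 + 0) - 11) = (4*25)*(-7 - 11) = 100*(-18) = -1800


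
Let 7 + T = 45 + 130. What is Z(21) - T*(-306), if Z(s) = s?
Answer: 51429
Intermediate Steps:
T = 168 (T = -7 + (45 + 130) = -7 + 175 = 168)
Z(21) - T*(-306) = 21 - 1*168*(-306) = 21 - 168*(-306) = 21 + 51408 = 51429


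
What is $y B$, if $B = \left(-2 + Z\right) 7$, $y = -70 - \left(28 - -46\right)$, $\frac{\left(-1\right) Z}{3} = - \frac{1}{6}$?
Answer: $1512$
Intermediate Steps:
$Z = \frac{1}{2}$ ($Z = - 3 \left(- \frac{1}{6}\right) = - 3 \left(\left(-1\right) \frac{1}{6}\right) = \left(-3\right) \left(- \frac{1}{6}\right) = \frac{1}{2} \approx 0.5$)
$y = -144$ ($y = -70 - \left(28 + 46\right) = -70 - 74 = -144$)
$B = - \frac{21}{2}$ ($B = \left(-2 + \frac{1}{2}\right) 7 = \left(- \frac{3}{2}\right) 7 = - \frac{21}{2} \approx -10.5$)
$y B = \left(-144\right) \left(- \frac{21}{2}\right) = 1512$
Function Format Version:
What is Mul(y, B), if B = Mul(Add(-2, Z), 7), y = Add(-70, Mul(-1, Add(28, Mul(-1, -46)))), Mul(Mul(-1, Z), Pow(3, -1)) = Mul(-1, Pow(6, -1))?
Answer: 1512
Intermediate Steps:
Z = Rational(1, 2) (Z = Mul(-3, Mul(-1, Pow(6, -1))) = Mul(-3, Mul(-1, Rational(1, 6))) = Mul(-3, Rational(-1, 6)) = Rational(1, 2) ≈ 0.50000)
y = -144 (y = Add(-70, Mul(-1, Add(28, 46))) = Add(-70, Mul(-1, 74)) = Add(-70, -74) = -144)
B = Rational(-21, 2) (B = Mul(Add(-2, Rational(1, 2)), 7) = Mul(Rational(-3, 2), 7) = Rational(-21, 2) ≈ -10.500)
Mul(y, B) = Mul(-144, Rational(-21, 2)) = 1512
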